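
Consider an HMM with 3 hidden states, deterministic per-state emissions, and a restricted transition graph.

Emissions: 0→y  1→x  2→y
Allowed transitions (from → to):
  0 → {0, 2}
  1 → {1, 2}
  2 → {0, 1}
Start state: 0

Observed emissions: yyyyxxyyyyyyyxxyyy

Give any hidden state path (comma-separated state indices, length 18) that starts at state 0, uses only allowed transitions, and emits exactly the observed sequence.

0,0,0,2,1,1,2,0,0,2,0,0,2,1,1,2,0,2

  pos 0: y in {0,2}, choose 0; start
  pos 1: y in {0,2}, choose 0; 0->0 ok
  pos 2: y in {0,2}, choose 0; 0->0 ok
  pos 3: y in {0,2}, choose 2; 0->2 ok
  pos 4: x in {1}, choose 1; 2->1 ok
  pos 5: x in {1}, choose 1; 1->1 ok
  pos 6: y in {0,2}, choose 2; 1->2 ok
  pos 7: y in {0,2}, choose 0; 2->0 ok
  pos 8: y in {0,2}, choose 0; 0->0 ok
  pos 9: y in {0,2}, choose 2; 0->2 ok
  pos 10: y in {0,2}, choose 0; 2->0 ok
  pos 11: y in {0,2}, choose 0; 0->0 ok
  pos 12: y in {0,2}, choose 2; 0->2 ok
  pos 13: x in {1}, choose 1; 2->1 ok
  pos 14: x in {1}, choose 1; 1->1 ok
  pos 15: y in {0,2}, choose 2; 1->2 ok
  pos 16: y in {0,2}, choose 0; 2->0 ok
  pos 17: y in {0,2}, choose 2; 0->2 ok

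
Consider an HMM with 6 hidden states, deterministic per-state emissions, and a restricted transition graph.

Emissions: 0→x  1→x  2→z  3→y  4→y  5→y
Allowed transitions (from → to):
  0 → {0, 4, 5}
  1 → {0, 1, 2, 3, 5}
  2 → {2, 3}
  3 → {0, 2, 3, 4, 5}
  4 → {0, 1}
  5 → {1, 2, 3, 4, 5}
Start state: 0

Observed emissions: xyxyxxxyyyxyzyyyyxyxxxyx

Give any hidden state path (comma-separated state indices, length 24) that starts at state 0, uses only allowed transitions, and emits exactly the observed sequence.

  [0] x  {0,1}  => 0  start
  [1] y  {3,4,5}  => 4  0->4 ok
  [2] x  {0,1}  => 0  4->0 ok
  [3] y  {3,4,5}  => 5  0->5 ok
  [4] x  {0,1}  => 1  5->1 ok
  [5] x  {0,1}  => 0  1->0 ok
  [6] x  {0,1}  => 0  0->0 ok
  [7] y  {3,4,5}  => 5  0->5 ok
  [8] y  {3,4,5}  => 3  5->3 ok
  [9] y  {3,4,5}  => 4  3->4 ok
  [10] x  {0,1}  => 1  4->1 ok
  [11] y  {3,4,5}  => 3  1->3 ok
  [12] z  {2}  => 2  3->2 ok
  [13] y  {3,4,5}  => 3  2->3 ok
  [14] y  {3,4,5}  => 5  3->5 ok
  [15] y  {3,4,5}  => 5  5->5 ok
  [16] y  {3,4,5}  => 3  5->3 ok
  [17] x  {0,1}  => 0  3->0 ok
  [18] y  {3,4,5}  => 5  0->5 ok
  [19] x  {0,1}  => 1  5->1 ok
  [20] x  {0,1}  => 0  1->0 ok
  [21] x  {0,1}  => 0  0->0 ok
  [22] y  {3,4,5}  => 4  0->4 ok
  [23] x  {0,1}  => 1  4->1 ok

0,4,0,5,1,0,0,5,3,4,1,3,2,3,5,5,3,0,5,1,0,0,4,1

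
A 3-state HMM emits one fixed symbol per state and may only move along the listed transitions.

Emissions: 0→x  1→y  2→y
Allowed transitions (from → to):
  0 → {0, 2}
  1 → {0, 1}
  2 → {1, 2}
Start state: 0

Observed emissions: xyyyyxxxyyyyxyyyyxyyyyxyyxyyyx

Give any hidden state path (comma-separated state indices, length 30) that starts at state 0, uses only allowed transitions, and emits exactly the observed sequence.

0,2,1,1,1,0,0,0,2,2,1,1,0,2,2,2,1,0,2,2,1,1,0,2,1,0,2,1,1,0

  t0 'x' -> {0}, take 0 (start)
  t1 'y' -> {1,2}, take 2 (0->2 ok)
  t2 'y' -> {1,2}, take 1 (2->1 ok)
  t3 'y' -> {1,2}, take 1 (1->1 ok)
  t4 'y' -> {1,2}, take 1 (1->1 ok)
  t5 'x' -> {0}, take 0 (1->0 ok)
  t6 'x' -> {0}, take 0 (0->0 ok)
  t7 'x' -> {0}, take 0 (0->0 ok)
  t8 'y' -> {1,2}, take 2 (0->2 ok)
  t9 'y' -> {1,2}, take 2 (2->2 ok)
  t10 'y' -> {1,2}, take 1 (2->1 ok)
  t11 'y' -> {1,2}, take 1 (1->1 ok)
  t12 'x' -> {0}, take 0 (1->0 ok)
  t13 'y' -> {1,2}, take 2 (0->2 ok)
  t14 'y' -> {1,2}, take 2 (2->2 ok)
  t15 'y' -> {1,2}, take 2 (2->2 ok)
  t16 'y' -> {1,2}, take 1 (2->1 ok)
  t17 'x' -> {0}, take 0 (1->0 ok)
  t18 'y' -> {1,2}, take 2 (0->2 ok)
  t19 'y' -> {1,2}, take 2 (2->2 ok)
  t20 'y' -> {1,2}, take 1 (2->1 ok)
  t21 'y' -> {1,2}, take 1 (1->1 ok)
  t22 'x' -> {0}, take 0 (1->0 ok)
  t23 'y' -> {1,2}, take 2 (0->2 ok)
  t24 'y' -> {1,2}, take 1 (2->1 ok)
  t25 'x' -> {0}, take 0 (1->0 ok)
  t26 'y' -> {1,2}, take 2 (0->2 ok)
  t27 'y' -> {1,2}, take 1 (2->1 ok)
  t28 'y' -> {1,2}, take 1 (1->1 ok)
  t29 'x' -> {0}, take 0 (1->0 ok)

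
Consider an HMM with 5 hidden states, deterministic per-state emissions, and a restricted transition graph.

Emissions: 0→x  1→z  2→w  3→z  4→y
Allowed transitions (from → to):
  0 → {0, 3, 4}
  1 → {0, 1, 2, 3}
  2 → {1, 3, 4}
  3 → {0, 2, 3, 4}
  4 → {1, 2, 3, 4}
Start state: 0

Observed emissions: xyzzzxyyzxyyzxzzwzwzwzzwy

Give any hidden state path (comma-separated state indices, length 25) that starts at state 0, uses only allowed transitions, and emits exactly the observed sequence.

  pos 0: x in {0}, choose 0; start
  pos 1: y in {4}, choose 4; 0->4 ok
  pos 2: z in {1,3}, choose 1; 4->1 ok
  pos 3: z in {1,3}, choose 1; 1->1 ok
  pos 4: z in {1,3}, choose 1; 1->1 ok
  pos 5: x in {0}, choose 0; 1->0 ok
  pos 6: y in {4}, choose 4; 0->4 ok
  pos 7: y in {4}, choose 4; 4->4 ok
  pos 8: z in {1,3}, choose 3; 4->3 ok
  pos 9: x in {0}, choose 0; 3->0 ok
  pos 10: y in {4}, choose 4; 0->4 ok
  pos 11: y in {4}, choose 4; 4->4 ok
  pos 12: z in {1,3}, choose 3; 4->3 ok
  pos 13: x in {0}, choose 0; 3->0 ok
  pos 14: z in {1,3}, choose 3; 0->3 ok
  pos 15: z in {1,3}, choose 3; 3->3 ok
  pos 16: w in {2}, choose 2; 3->2 ok
  pos 17: z in {1,3}, choose 1; 2->1 ok
  pos 18: w in {2}, choose 2; 1->2 ok
  pos 19: z in {1,3}, choose 3; 2->3 ok
  pos 20: w in {2}, choose 2; 3->2 ok
  pos 21: z in {1,3}, choose 3; 2->3 ok
  pos 22: z in {1,3}, choose 3; 3->3 ok
  pos 23: w in {2}, choose 2; 3->2 ok
  pos 24: y in {4}, choose 4; 2->4 ok

0,4,1,1,1,0,4,4,3,0,4,4,3,0,3,3,2,1,2,3,2,3,3,2,4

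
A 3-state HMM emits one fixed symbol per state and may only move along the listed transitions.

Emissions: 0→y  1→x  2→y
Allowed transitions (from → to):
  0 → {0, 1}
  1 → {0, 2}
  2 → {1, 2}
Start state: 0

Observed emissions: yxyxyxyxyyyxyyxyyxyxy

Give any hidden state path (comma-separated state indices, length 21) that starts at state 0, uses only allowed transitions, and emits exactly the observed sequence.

  pos 0: y in {0,2}, choose 0; start
  pos 1: x in {1}, choose 1; 0->1 ok
  pos 2: y in {0,2}, choose 0; 1->0 ok
  pos 3: x in {1}, choose 1; 0->1 ok
  pos 4: y in {0,2}, choose 2; 1->2 ok
  pos 5: x in {1}, choose 1; 2->1 ok
  pos 6: y in {0,2}, choose 0; 1->0 ok
  pos 7: x in {1}, choose 1; 0->1 ok
  pos 8: y in {0,2}, choose 2; 1->2 ok
  pos 9: y in {0,2}, choose 2; 2->2 ok
  pos 10: y in {0,2}, choose 2; 2->2 ok
  pos 11: x in {1}, choose 1; 2->1 ok
  pos 12: y in {0,2}, choose 0; 1->0 ok
  pos 13: y in {0,2}, choose 0; 0->0 ok
  pos 14: x in {1}, choose 1; 0->1 ok
  pos 15: y in {0,2}, choose 2; 1->2 ok
  pos 16: y in {0,2}, choose 2; 2->2 ok
  pos 17: x in {1}, choose 1; 2->1 ok
  pos 18: y in {0,2}, choose 0; 1->0 ok
  pos 19: x in {1}, choose 1; 0->1 ok
  pos 20: y in {0,2}, choose 0; 1->0 ok

0,1,0,1,2,1,0,1,2,2,2,1,0,0,1,2,2,1,0,1,0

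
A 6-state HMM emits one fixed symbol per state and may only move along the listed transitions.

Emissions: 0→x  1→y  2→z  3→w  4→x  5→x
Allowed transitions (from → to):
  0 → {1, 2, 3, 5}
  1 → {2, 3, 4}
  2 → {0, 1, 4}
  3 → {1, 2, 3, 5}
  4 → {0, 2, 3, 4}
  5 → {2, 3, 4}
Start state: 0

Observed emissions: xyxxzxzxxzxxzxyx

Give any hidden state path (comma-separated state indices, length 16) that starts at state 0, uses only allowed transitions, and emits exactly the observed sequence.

0,1,4,4,2,4,2,4,4,2,4,0,2,0,1,4

  0: obs=x cand={0,4,5} pick 0 [start]
  1: obs=y cand={1} pick 1 [0->1 ok]
  2: obs=x cand={0,4,5} pick 4 [1->4 ok]
  3: obs=x cand={0,4,5} pick 4 [4->4 ok]
  4: obs=z cand={2} pick 2 [4->2 ok]
  5: obs=x cand={0,4,5} pick 4 [2->4 ok]
  6: obs=z cand={2} pick 2 [4->2 ok]
  7: obs=x cand={0,4,5} pick 4 [2->4 ok]
  8: obs=x cand={0,4,5} pick 4 [4->4 ok]
  9: obs=z cand={2} pick 2 [4->2 ok]
  10: obs=x cand={0,4,5} pick 4 [2->4 ok]
  11: obs=x cand={0,4,5} pick 0 [4->0 ok]
  12: obs=z cand={2} pick 2 [0->2 ok]
  13: obs=x cand={0,4,5} pick 0 [2->0 ok]
  14: obs=y cand={1} pick 1 [0->1 ok]
  15: obs=x cand={0,4,5} pick 4 [1->4 ok]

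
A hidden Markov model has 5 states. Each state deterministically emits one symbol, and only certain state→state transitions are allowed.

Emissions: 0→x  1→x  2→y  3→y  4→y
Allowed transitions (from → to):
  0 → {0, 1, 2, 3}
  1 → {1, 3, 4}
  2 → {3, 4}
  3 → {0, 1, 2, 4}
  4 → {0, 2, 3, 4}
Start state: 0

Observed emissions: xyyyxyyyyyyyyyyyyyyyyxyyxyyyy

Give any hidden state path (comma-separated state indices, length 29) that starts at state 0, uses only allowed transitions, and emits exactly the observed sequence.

  pos 0: x in {0,1}, choose 0; start
  pos 1: y in {2,3,4}, choose 3; 0->3 ok
  pos 2: y in {2,3,4}, choose 2; 3->2 ok
  pos 3: y in {2,3,4}, choose 3; 2->3 ok
  pos 4: x in {0,1}, choose 1; 3->1 ok
  pos 5: y in {2,3,4}, choose 3; 1->3 ok
  pos 6: y in {2,3,4}, choose 4; 3->4 ok
  pos 7: y in {2,3,4}, choose 2; 4->2 ok
  pos 8: y in {2,3,4}, choose 3; 2->3 ok
  pos 9: y in {2,3,4}, choose 2; 3->2 ok
  pos 10: y in {2,3,4}, choose 3; 2->3 ok
  pos 11: y in {2,3,4}, choose 4; 3->4 ok
  pos 12: y in {2,3,4}, choose 4; 4->4 ok
  pos 13: y in {2,3,4}, choose 2; 4->2 ok
  pos 14: y in {2,3,4}, choose 3; 2->3 ok
  pos 15: y in {2,3,4}, choose 2; 3->2 ok
  pos 16: y in {2,3,4}, choose 4; 2->4 ok
  pos 17: y in {2,3,4}, choose 4; 4->4 ok
  pos 18: y in {2,3,4}, choose 2; 4->2 ok
  pos 19: y in {2,3,4}, choose 4; 2->4 ok
  pos 20: y in {2,3,4}, choose 3; 4->3 ok
  pos 21: x in {0,1}, choose 1; 3->1 ok
  pos 22: y in {2,3,4}, choose 4; 1->4 ok
  pos 23: y in {2,3,4}, choose 4; 4->4 ok
  pos 24: x in {0,1}, choose 0; 4->0 ok
  pos 25: y in {2,3,4}, choose 3; 0->3 ok
  pos 26: y in {2,3,4}, choose 2; 3->2 ok
  pos 27: y in {2,3,4}, choose 4; 2->4 ok
  pos 28: y in {2,3,4}, choose 4; 4->4 ok

0,3,2,3,1,3,4,2,3,2,3,4,4,2,3,2,4,4,2,4,3,1,4,4,0,3,2,4,4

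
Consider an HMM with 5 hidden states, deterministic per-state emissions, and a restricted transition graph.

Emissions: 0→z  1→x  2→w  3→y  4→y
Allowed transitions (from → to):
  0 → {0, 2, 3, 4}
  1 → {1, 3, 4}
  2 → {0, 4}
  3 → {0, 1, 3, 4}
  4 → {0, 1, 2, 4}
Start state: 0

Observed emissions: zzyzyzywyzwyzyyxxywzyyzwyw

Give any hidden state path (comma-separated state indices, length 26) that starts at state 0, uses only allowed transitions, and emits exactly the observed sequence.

  0: obs=z cand={0} pick 0 [start]
  1: obs=z cand={0} pick 0 [0->0 ok]
  2: obs=y cand={3,4} pick 4 [0->4 ok]
  3: obs=z cand={0} pick 0 [4->0 ok]
  4: obs=y cand={3,4} pick 3 [0->3 ok]
  5: obs=z cand={0} pick 0 [3->0 ok]
  6: obs=y cand={3,4} pick 4 [0->4 ok]
  7: obs=w cand={2} pick 2 [4->2 ok]
  8: obs=y cand={3,4} pick 4 [2->4 ok]
  9: obs=z cand={0} pick 0 [4->0 ok]
  10: obs=w cand={2} pick 2 [0->2 ok]
  11: obs=y cand={3,4} pick 4 [2->4 ok]
  12: obs=z cand={0} pick 0 [4->0 ok]
  13: obs=y cand={3,4} pick 3 [0->3 ok]
  14: obs=y cand={3,4} pick 3 [3->3 ok]
  15: obs=x cand={1} pick 1 [3->1 ok]
  16: obs=x cand={1} pick 1 [1->1 ok]
  17: obs=y cand={3,4} pick 4 [1->4 ok]
  18: obs=w cand={2} pick 2 [4->2 ok]
  19: obs=z cand={0} pick 0 [2->0 ok]
  20: obs=y cand={3,4} pick 3 [0->3 ok]
  21: obs=y cand={3,4} pick 3 [3->3 ok]
  22: obs=z cand={0} pick 0 [3->0 ok]
  23: obs=w cand={2} pick 2 [0->2 ok]
  24: obs=y cand={3,4} pick 4 [2->4 ok]
  25: obs=w cand={2} pick 2 [4->2 ok]

0,0,4,0,3,0,4,2,4,0,2,4,0,3,3,1,1,4,2,0,3,3,0,2,4,2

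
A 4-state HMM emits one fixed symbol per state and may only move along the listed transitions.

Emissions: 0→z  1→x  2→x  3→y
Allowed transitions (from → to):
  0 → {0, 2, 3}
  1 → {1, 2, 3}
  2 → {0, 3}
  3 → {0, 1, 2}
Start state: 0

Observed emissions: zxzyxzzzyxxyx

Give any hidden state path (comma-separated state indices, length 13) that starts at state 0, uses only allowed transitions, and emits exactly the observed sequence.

  [0] z  {0}  => 0  start
  [1] x  {1,2}  => 2  0->2 ok
  [2] z  {0}  => 0  2->0 ok
  [3] y  {3}  => 3  0->3 ok
  [4] x  {1,2}  => 2  3->2 ok
  [5] z  {0}  => 0  2->0 ok
  [6] z  {0}  => 0  0->0 ok
  [7] z  {0}  => 0  0->0 ok
  [8] y  {3}  => 3  0->3 ok
  [9] x  {1,2}  => 1  3->1 ok
  [10] x  {1,2}  => 2  1->2 ok
  [11] y  {3}  => 3  2->3 ok
  [12] x  {1,2}  => 2  3->2 ok

0,2,0,3,2,0,0,0,3,1,2,3,2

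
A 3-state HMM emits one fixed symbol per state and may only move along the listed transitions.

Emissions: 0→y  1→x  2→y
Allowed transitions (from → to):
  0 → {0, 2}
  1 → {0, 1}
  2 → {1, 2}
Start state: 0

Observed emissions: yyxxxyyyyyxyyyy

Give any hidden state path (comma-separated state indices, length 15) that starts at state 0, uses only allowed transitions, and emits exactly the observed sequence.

0,2,1,1,1,0,2,2,2,2,1,0,0,0,0

  t0 'y' -> {0,2}, take 0 (start)
  t1 'y' -> {0,2}, take 2 (0->2 ok)
  t2 'x' -> {1}, take 1 (2->1 ok)
  t3 'x' -> {1}, take 1 (1->1 ok)
  t4 'x' -> {1}, take 1 (1->1 ok)
  t5 'y' -> {0,2}, take 0 (1->0 ok)
  t6 'y' -> {0,2}, take 2 (0->2 ok)
  t7 'y' -> {0,2}, take 2 (2->2 ok)
  t8 'y' -> {0,2}, take 2 (2->2 ok)
  t9 'y' -> {0,2}, take 2 (2->2 ok)
  t10 'x' -> {1}, take 1 (2->1 ok)
  t11 'y' -> {0,2}, take 0 (1->0 ok)
  t12 'y' -> {0,2}, take 0 (0->0 ok)
  t13 'y' -> {0,2}, take 0 (0->0 ok)
  t14 'y' -> {0,2}, take 0 (0->0 ok)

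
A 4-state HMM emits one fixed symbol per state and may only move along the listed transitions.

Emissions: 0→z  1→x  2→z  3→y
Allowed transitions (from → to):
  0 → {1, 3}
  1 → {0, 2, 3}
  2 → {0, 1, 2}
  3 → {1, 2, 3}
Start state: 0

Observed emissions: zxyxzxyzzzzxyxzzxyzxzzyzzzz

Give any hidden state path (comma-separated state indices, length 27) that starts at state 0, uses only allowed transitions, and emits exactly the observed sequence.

0,1,3,1,2,1,3,2,2,2,2,1,3,1,2,0,1,3,2,1,2,0,3,2,2,2,0

  pos 0: z in {0,2}, choose 0; start
  pos 1: x in {1}, choose 1; 0->1 ok
  pos 2: y in {3}, choose 3; 1->3 ok
  pos 3: x in {1}, choose 1; 3->1 ok
  pos 4: z in {0,2}, choose 2; 1->2 ok
  pos 5: x in {1}, choose 1; 2->1 ok
  pos 6: y in {3}, choose 3; 1->3 ok
  pos 7: z in {0,2}, choose 2; 3->2 ok
  pos 8: z in {0,2}, choose 2; 2->2 ok
  pos 9: z in {0,2}, choose 2; 2->2 ok
  pos 10: z in {0,2}, choose 2; 2->2 ok
  pos 11: x in {1}, choose 1; 2->1 ok
  pos 12: y in {3}, choose 3; 1->3 ok
  pos 13: x in {1}, choose 1; 3->1 ok
  pos 14: z in {0,2}, choose 2; 1->2 ok
  pos 15: z in {0,2}, choose 0; 2->0 ok
  pos 16: x in {1}, choose 1; 0->1 ok
  pos 17: y in {3}, choose 3; 1->3 ok
  pos 18: z in {0,2}, choose 2; 3->2 ok
  pos 19: x in {1}, choose 1; 2->1 ok
  pos 20: z in {0,2}, choose 2; 1->2 ok
  pos 21: z in {0,2}, choose 0; 2->0 ok
  pos 22: y in {3}, choose 3; 0->3 ok
  pos 23: z in {0,2}, choose 2; 3->2 ok
  pos 24: z in {0,2}, choose 2; 2->2 ok
  pos 25: z in {0,2}, choose 2; 2->2 ok
  pos 26: z in {0,2}, choose 0; 2->0 ok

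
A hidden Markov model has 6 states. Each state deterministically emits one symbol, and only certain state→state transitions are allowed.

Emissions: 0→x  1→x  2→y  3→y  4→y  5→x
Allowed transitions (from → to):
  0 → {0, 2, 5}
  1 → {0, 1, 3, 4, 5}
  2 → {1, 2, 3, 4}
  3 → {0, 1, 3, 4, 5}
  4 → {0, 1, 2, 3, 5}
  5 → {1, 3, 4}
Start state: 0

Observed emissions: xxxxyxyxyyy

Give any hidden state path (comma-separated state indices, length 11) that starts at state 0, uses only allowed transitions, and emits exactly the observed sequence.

  0: obs=x cand={0,1,5} pick 0 [start]
  1: obs=x cand={0,1,5} pick 5 [0->5 ok]
  2: obs=x cand={0,1,5} pick 1 [5->1 ok]
  3: obs=x cand={0,1,5} pick 5 [1->5 ok]
  4: obs=y cand={2,3,4} pick 3 [5->3 ok]
  5: obs=x cand={0,1,5} pick 1 [3->1 ok]
  6: obs=y cand={2,3,4} pick 3 [1->3 ok]
  7: obs=x cand={0,1,5} pick 1 [3->1 ok]
  8: obs=y cand={2,3,4} pick 4 [1->4 ok]
  9: obs=y cand={2,3,4} pick 3 [4->3 ok]
  10: obs=y cand={2,3,4} pick 4 [3->4 ok]

0,5,1,5,3,1,3,1,4,3,4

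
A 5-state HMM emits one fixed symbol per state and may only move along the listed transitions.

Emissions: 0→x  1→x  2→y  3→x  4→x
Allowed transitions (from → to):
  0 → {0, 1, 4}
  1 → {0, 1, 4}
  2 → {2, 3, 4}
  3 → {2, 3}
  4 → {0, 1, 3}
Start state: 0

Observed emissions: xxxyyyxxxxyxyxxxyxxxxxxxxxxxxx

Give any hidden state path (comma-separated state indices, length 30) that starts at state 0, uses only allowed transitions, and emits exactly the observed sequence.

  pos 0: x in {0,1,3,4}, choose 0; start
  pos 1: x in {0,1,3,4}, choose 4; 0->4 ok
  pos 2: x in {0,1,3,4}, choose 3; 4->3 ok
  pos 3: y in {2}, choose 2; 3->2 ok
  pos 4: y in {2}, choose 2; 2->2 ok
  pos 5: y in {2}, choose 2; 2->2 ok
  pos 6: x in {0,1,3,4}, choose 4; 2->4 ok
  pos 7: x in {0,1,3,4}, choose 3; 4->3 ok
  pos 8: x in {0,1,3,4}, choose 3; 3->3 ok
  pos 9: x in {0,1,3,4}, choose 3; 3->3 ok
  pos 10: y in {2}, choose 2; 3->2 ok
  pos 11: x in {0,1,3,4}, choose 3; 2->3 ok
  pos 12: y in {2}, choose 2; 3->2 ok
  pos 13: x in {0,1,3,4}, choose 3; 2->3 ok
  pos 14: x in {0,1,3,4}, choose 3; 3->3 ok
  pos 15: x in {0,1,3,4}, choose 3; 3->3 ok
  pos 16: y in {2}, choose 2; 3->2 ok
  pos 17: x in {0,1,3,4}, choose 4; 2->4 ok
  pos 18: x in {0,1,3,4}, choose 1; 4->1 ok
  pos 19: x in {0,1,3,4}, choose 1; 1->1 ok
  pos 20: x in {0,1,3,4}, choose 1; 1->1 ok
  pos 21: x in {0,1,3,4}, choose 0; 1->0 ok
  pos 22: x in {0,1,3,4}, choose 0; 0->0 ok
  pos 23: x in {0,1,3,4}, choose 1; 0->1 ok
  pos 24: x in {0,1,3,4}, choose 1; 1->1 ok
  pos 25: x in {0,1,3,4}, choose 0; 1->0 ok
  pos 26: x in {0,1,3,4}, choose 1; 0->1 ok
  pos 27: x in {0,1,3,4}, choose 4; 1->4 ok
  pos 28: x in {0,1,3,4}, choose 1; 4->1 ok
  pos 29: x in {0,1,3,4}, choose 1; 1->1 ok

0,4,3,2,2,2,4,3,3,3,2,3,2,3,3,3,2,4,1,1,1,0,0,1,1,0,1,4,1,1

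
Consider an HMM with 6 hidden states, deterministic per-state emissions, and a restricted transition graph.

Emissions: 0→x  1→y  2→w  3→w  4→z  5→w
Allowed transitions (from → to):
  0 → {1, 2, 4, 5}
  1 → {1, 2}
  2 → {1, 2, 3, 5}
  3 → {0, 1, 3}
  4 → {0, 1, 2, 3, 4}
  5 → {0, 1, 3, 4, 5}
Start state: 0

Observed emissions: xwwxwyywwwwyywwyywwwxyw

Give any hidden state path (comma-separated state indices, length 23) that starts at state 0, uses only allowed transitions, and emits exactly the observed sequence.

  t0 'x' -> {0}, take 0 (start)
  t1 'w' -> {2,3,5}, take 2 (0->2 ok)
  t2 'w' -> {2,3,5}, take 3 (2->3 ok)
  t3 'x' -> {0}, take 0 (3->0 ok)
  t4 'w' -> {2,3,5}, take 2 (0->2 ok)
  t5 'y' -> {1}, take 1 (2->1 ok)
  t6 'y' -> {1}, take 1 (1->1 ok)
  t7 'w' -> {2,3,5}, take 2 (1->2 ok)
  t8 'w' -> {2,3,5}, take 2 (2->2 ok)
  t9 'w' -> {2,3,5}, take 2 (2->2 ok)
  t10 'w' -> {2,3,5}, take 5 (2->5 ok)
  t11 'y' -> {1}, take 1 (5->1 ok)
  t12 'y' -> {1}, take 1 (1->1 ok)
  t13 'w' -> {2,3,5}, take 2 (1->2 ok)
  t14 'w' -> {2,3,5}, take 2 (2->2 ok)
  t15 'y' -> {1}, take 1 (2->1 ok)
  t16 'y' -> {1}, take 1 (1->1 ok)
  t17 'w' -> {2,3,5}, take 2 (1->2 ok)
  t18 'w' -> {2,3,5}, take 3 (2->3 ok)
  t19 'w' -> {2,3,5}, take 3 (3->3 ok)
  t20 'x' -> {0}, take 0 (3->0 ok)
  t21 'y' -> {1}, take 1 (0->1 ok)
  t22 'w' -> {2,3,5}, take 2 (1->2 ok)

0,2,3,0,2,1,1,2,2,2,5,1,1,2,2,1,1,2,3,3,0,1,2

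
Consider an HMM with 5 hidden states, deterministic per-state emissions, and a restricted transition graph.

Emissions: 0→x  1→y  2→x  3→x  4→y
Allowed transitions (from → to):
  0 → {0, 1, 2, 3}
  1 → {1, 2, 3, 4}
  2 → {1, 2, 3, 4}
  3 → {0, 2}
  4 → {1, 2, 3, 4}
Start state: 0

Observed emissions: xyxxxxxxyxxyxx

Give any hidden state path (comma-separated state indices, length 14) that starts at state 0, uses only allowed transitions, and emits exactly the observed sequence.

0,1,2,3,2,3,2,2,4,2,2,1,3,0

  pos 0: x in {0,2,3}, choose 0; start
  pos 1: y in {1,4}, choose 1; 0->1 ok
  pos 2: x in {0,2,3}, choose 2; 1->2 ok
  pos 3: x in {0,2,3}, choose 3; 2->3 ok
  pos 4: x in {0,2,3}, choose 2; 3->2 ok
  pos 5: x in {0,2,3}, choose 3; 2->3 ok
  pos 6: x in {0,2,3}, choose 2; 3->2 ok
  pos 7: x in {0,2,3}, choose 2; 2->2 ok
  pos 8: y in {1,4}, choose 4; 2->4 ok
  pos 9: x in {0,2,3}, choose 2; 4->2 ok
  pos 10: x in {0,2,3}, choose 2; 2->2 ok
  pos 11: y in {1,4}, choose 1; 2->1 ok
  pos 12: x in {0,2,3}, choose 3; 1->3 ok
  pos 13: x in {0,2,3}, choose 0; 3->0 ok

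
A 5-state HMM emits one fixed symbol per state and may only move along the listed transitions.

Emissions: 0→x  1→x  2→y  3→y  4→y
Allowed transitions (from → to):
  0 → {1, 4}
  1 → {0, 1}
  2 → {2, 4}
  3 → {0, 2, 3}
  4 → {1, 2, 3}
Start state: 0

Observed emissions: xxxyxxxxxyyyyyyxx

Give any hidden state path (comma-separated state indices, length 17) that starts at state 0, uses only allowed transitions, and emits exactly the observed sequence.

0,1,0,4,1,1,0,1,0,4,3,3,3,2,4,1,1

  [0] x  {0,1}  => 0  start
  [1] x  {0,1}  => 1  0->1 ok
  [2] x  {0,1}  => 0  1->0 ok
  [3] y  {2,3,4}  => 4  0->4 ok
  [4] x  {0,1}  => 1  4->1 ok
  [5] x  {0,1}  => 1  1->1 ok
  [6] x  {0,1}  => 0  1->0 ok
  [7] x  {0,1}  => 1  0->1 ok
  [8] x  {0,1}  => 0  1->0 ok
  [9] y  {2,3,4}  => 4  0->4 ok
  [10] y  {2,3,4}  => 3  4->3 ok
  [11] y  {2,3,4}  => 3  3->3 ok
  [12] y  {2,3,4}  => 3  3->3 ok
  [13] y  {2,3,4}  => 2  3->2 ok
  [14] y  {2,3,4}  => 4  2->4 ok
  [15] x  {0,1}  => 1  4->1 ok
  [16] x  {0,1}  => 1  1->1 ok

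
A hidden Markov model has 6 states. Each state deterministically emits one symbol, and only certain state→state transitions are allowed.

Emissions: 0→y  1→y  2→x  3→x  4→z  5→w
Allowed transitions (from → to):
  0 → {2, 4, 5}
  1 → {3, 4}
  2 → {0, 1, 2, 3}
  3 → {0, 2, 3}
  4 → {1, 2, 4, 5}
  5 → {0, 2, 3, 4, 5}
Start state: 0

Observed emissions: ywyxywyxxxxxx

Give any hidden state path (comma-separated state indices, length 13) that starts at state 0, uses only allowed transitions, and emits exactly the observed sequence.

  pos 0: y in {0,1}, choose 0; start
  pos 1: w in {5}, choose 5; 0->5 ok
  pos 2: y in {0,1}, choose 0; 5->0 ok
  pos 3: x in {2,3}, choose 2; 0->2 ok
  pos 4: y in {0,1}, choose 0; 2->0 ok
  pos 5: w in {5}, choose 5; 0->5 ok
  pos 6: y in {0,1}, choose 0; 5->0 ok
  pos 7: x in {2,3}, choose 2; 0->2 ok
  pos 8: x in {2,3}, choose 3; 2->3 ok
  pos 9: x in {2,3}, choose 3; 3->3 ok
  pos 10: x in {2,3}, choose 2; 3->2 ok
  pos 11: x in {2,3}, choose 3; 2->3 ok
  pos 12: x in {2,3}, choose 2; 3->2 ok

0,5,0,2,0,5,0,2,3,3,2,3,2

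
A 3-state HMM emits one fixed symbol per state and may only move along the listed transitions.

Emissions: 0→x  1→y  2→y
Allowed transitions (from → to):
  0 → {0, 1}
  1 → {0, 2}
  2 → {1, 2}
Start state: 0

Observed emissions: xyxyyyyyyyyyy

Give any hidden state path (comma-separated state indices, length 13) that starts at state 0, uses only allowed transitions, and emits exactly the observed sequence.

0,1,0,1,2,2,1,2,2,1,2,2,1

  [0] x  {0}  => 0  start
  [1] y  {1,2}  => 1  0->1 ok
  [2] x  {0}  => 0  1->0 ok
  [3] y  {1,2}  => 1  0->1 ok
  [4] y  {1,2}  => 2  1->2 ok
  [5] y  {1,2}  => 2  2->2 ok
  [6] y  {1,2}  => 1  2->1 ok
  [7] y  {1,2}  => 2  1->2 ok
  [8] y  {1,2}  => 2  2->2 ok
  [9] y  {1,2}  => 1  2->1 ok
  [10] y  {1,2}  => 2  1->2 ok
  [11] y  {1,2}  => 2  2->2 ok
  [12] y  {1,2}  => 1  2->1 ok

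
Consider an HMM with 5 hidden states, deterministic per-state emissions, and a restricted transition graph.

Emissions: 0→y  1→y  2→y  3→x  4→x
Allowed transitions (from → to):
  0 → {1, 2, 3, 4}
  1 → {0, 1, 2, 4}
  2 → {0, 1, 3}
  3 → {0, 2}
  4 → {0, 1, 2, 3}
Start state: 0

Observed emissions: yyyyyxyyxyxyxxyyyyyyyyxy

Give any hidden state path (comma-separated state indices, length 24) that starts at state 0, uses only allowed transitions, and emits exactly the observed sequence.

  pos 0: y in {0,1,2}, choose 0; start
  pos 1: y in {0,1,2}, choose 2; 0->2 ok
  pos 2: y in {0,1,2}, choose 0; 2->0 ok
  pos 3: y in {0,1,2}, choose 2; 0->2 ok
  pos 4: y in {0,1,2}, choose 1; 2->1 ok
  pos 5: x in {3,4}, choose 4; 1->4 ok
  pos 6: y in {0,1,2}, choose 2; 4->2 ok
  pos 7: y in {0,1,2}, choose 1; 2->1 ok
  pos 8: x in {3,4}, choose 4; 1->4 ok
  pos 9: y in {0,1,2}, choose 1; 4->1 ok
  pos 10: x in {3,4}, choose 4; 1->4 ok
  pos 11: y in {0,1,2}, choose 1; 4->1 ok
  pos 12: x in {3,4}, choose 4; 1->4 ok
  pos 13: x in {3,4}, choose 3; 4->3 ok
  pos 14: y in {0,1,2}, choose 0; 3->0 ok
  pos 15: y in {0,1,2}, choose 2; 0->2 ok
  pos 16: y in {0,1,2}, choose 1; 2->1 ok
  pos 17: y in {0,1,2}, choose 2; 1->2 ok
  pos 18: y in {0,1,2}, choose 0; 2->0 ok
  pos 19: y in {0,1,2}, choose 2; 0->2 ok
  pos 20: y in {0,1,2}, choose 1; 2->1 ok
  pos 21: y in {0,1,2}, choose 2; 1->2 ok
  pos 22: x in {3,4}, choose 3; 2->3 ok
  pos 23: y in {0,1,2}, choose 0; 3->0 ok

0,2,0,2,1,4,2,1,4,1,4,1,4,3,0,2,1,2,0,2,1,2,3,0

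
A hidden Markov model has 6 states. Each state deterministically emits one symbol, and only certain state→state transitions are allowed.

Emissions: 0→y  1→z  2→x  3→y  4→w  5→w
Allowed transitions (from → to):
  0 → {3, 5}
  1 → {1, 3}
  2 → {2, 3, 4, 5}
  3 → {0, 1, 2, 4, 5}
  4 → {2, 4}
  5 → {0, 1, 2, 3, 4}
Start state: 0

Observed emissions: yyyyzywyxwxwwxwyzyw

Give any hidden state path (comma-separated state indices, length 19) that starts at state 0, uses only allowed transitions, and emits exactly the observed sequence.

  pos 0: y in {0,3}, choose 0; start
  pos 1: y in {0,3}, choose 3; 0->3 ok
  pos 2: y in {0,3}, choose 0; 3->0 ok
  pos 3: y in {0,3}, choose 3; 0->3 ok
  pos 4: z in {1}, choose 1; 3->1 ok
  pos 5: y in {0,3}, choose 3; 1->3 ok
  pos 6: w in {4,5}, choose 5; 3->5 ok
  pos 7: y in {0,3}, choose 3; 5->3 ok
  pos 8: x in {2}, choose 2; 3->2 ok
  pos 9: w in {4,5}, choose 4; 2->4 ok
  pos 10: x in {2}, choose 2; 4->2 ok
  pos 11: w in {4,5}, choose 4; 2->4 ok
  pos 12: w in {4,5}, choose 4; 4->4 ok
  pos 13: x in {2}, choose 2; 4->2 ok
  pos 14: w in {4,5}, choose 5; 2->5 ok
  pos 15: y in {0,3}, choose 3; 5->3 ok
  pos 16: z in {1}, choose 1; 3->1 ok
  pos 17: y in {0,3}, choose 3; 1->3 ok
  pos 18: w in {4,5}, choose 5; 3->5 ok

0,3,0,3,1,3,5,3,2,4,2,4,4,2,5,3,1,3,5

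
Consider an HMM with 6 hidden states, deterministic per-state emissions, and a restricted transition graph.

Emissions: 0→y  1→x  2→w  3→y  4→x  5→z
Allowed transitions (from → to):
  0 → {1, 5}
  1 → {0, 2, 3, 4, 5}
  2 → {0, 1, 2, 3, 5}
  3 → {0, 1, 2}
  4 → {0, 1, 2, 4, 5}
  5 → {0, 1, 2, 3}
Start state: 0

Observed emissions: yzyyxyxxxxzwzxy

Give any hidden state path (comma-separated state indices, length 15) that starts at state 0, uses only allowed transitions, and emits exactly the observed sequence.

0,5,3,0,1,3,1,4,4,1,5,2,5,1,0

  pos 0: y in {0,3}, choose 0; start
  pos 1: z in {5}, choose 5; 0->5 ok
  pos 2: y in {0,3}, choose 3; 5->3 ok
  pos 3: y in {0,3}, choose 0; 3->0 ok
  pos 4: x in {1,4}, choose 1; 0->1 ok
  pos 5: y in {0,3}, choose 3; 1->3 ok
  pos 6: x in {1,4}, choose 1; 3->1 ok
  pos 7: x in {1,4}, choose 4; 1->4 ok
  pos 8: x in {1,4}, choose 4; 4->4 ok
  pos 9: x in {1,4}, choose 1; 4->1 ok
  pos 10: z in {5}, choose 5; 1->5 ok
  pos 11: w in {2}, choose 2; 5->2 ok
  pos 12: z in {5}, choose 5; 2->5 ok
  pos 13: x in {1,4}, choose 1; 5->1 ok
  pos 14: y in {0,3}, choose 0; 1->0 ok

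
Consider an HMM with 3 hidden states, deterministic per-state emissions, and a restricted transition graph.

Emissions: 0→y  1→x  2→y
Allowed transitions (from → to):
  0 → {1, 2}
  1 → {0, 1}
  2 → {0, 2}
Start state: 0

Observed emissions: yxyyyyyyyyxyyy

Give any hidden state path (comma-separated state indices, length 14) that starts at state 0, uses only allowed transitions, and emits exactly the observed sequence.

  t0 'y' -> {0,2}, take 0 (start)
  t1 'x' -> {1}, take 1 (0->1 ok)
  t2 'y' -> {0,2}, take 0 (1->0 ok)
  t3 'y' -> {0,2}, take 2 (0->2 ok)
  t4 'y' -> {0,2}, take 0 (2->0 ok)
  t5 'y' -> {0,2}, take 2 (0->2 ok)
  t6 'y' -> {0,2}, take 2 (2->2 ok)
  t7 'y' -> {0,2}, take 2 (2->2 ok)
  t8 'y' -> {0,2}, take 2 (2->2 ok)
  t9 'y' -> {0,2}, take 0 (2->0 ok)
  t10 'x' -> {1}, take 1 (0->1 ok)
  t11 'y' -> {0,2}, take 0 (1->0 ok)
  t12 'y' -> {0,2}, take 2 (0->2 ok)
  t13 'y' -> {0,2}, take 2 (2->2 ok)

0,1,0,2,0,2,2,2,2,0,1,0,2,2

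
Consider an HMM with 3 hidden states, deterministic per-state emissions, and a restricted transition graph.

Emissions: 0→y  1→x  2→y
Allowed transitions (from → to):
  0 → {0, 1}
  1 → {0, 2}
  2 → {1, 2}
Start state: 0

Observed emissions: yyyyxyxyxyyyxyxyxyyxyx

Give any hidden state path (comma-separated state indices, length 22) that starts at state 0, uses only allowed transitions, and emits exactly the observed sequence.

0,0,0,0,1,2,1,2,1,0,0,0,1,2,1,0,1,0,0,1,0,1

  pos 0: y in {0,2}, choose 0; start
  pos 1: y in {0,2}, choose 0; 0->0 ok
  pos 2: y in {0,2}, choose 0; 0->0 ok
  pos 3: y in {0,2}, choose 0; 0->0 ok
  pos 4: x in {1}, choose 1; 0->1 ok
  pos 5: y in {0,2}, choose 2; 1->2 ok
  pos 6: x in {1}, choose 1; 2->1 ok
  pos 7: y in {0,2}, choose 2; 1->2 ok
  pos 8: x in {1}, choose 1; 2->1 ok
  pos 9: y in {0,2}, choose 0; 1->0 ok
  pos 10: y in {0,2}, choose 0; 0->0 ok
  pos 11: y in {0,2}, choose 0; 0->0 ok
  pos 12: x in {1}, choose 1; 0->1 ok
  pos 13: y in {0,2}, choose 2; 1->2 ok
  pos 14: x in {1}, choose 1; 2->1 ok
  pos 15: y in {0,2}, choose 0; 1->0 ok
  pos 16: x in {1}, choose 1; 0->1 ok
  pos 17: y in {0,2}, choose 0; 1->0 ok
  pos 18: y in {0,2}, choose 0; 0->0 ok
  pos 19: x in {1}, choose 1; 0->1 ok
  pos 20: y in {0,2}, choose 0; 1->0 ok
  pos 21: x in {1}, choose 1; 0->1 ok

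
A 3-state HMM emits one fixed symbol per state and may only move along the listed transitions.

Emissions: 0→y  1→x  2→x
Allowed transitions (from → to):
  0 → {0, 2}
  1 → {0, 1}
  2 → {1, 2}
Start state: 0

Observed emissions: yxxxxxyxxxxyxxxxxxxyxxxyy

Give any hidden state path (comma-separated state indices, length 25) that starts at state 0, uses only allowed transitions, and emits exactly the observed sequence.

  pos 0: y in {0}, choose 0; start
  pos 1: x in {1,2}, choose 2; 0->2 ok
  pos 2: x in {1,2}, choose 2; 2->2 ok
  pos 3: x in {1,2}, choose 2; 2->2 ok
  pos 4: x in {1,2}, choose 1; 2->1 ok
  pos 5: x in {1,2}, choose 1; 1->1 ok
  pos 6: y in {0}, choose 0; 1->0 ok
  pos 7: x in {1,2}, choose 2; 0->2 ok
  pos 8: x in {1,2}, choose 2; 2->2 ok
  pos 9: x in {1,2}, choose 1; 2->1 ok
  pos 10: x in {1,2}, choose 1; 1->1 ok
  pos 11: y in {0}, choose 0; 1->0 ok
  pos 12: x in {1,2}, choose 2; 0->2 ok
  pos 13: x in {1,2}, choose 2; 2->2 ok
  pos 14: x in {1,2}, choose 2; 2->2 ok
  pos 15: x in {1,2}, choose 2; 2->2 ok
  pos 16: x in {1,2}, choose 2; 2->2 ok
  pos 17: x in {1,2}, choose 1; 2->1 ok
  pos 18: x in {1,2}, choose 1; 1->1 ok
  pos 19: y in {0}, choose 0; 1->0 ok
  pos 20: x in {1,2}, choose 2; 0->2 ok
  pos 21: x in {1,2}, choose 2; 2->2 ok
  pos 22: x in {1,2}, choose 1; 2->1 ok
  pos 23: y in {0}, choose 0; 1->0 ok
  pos 24: y in {0}, choose 0; 0->0 ok

0,2,2,2,1,1,0,2,2,1,1,0,2,2,2,2,2,1,1,0,2,2,1,0,0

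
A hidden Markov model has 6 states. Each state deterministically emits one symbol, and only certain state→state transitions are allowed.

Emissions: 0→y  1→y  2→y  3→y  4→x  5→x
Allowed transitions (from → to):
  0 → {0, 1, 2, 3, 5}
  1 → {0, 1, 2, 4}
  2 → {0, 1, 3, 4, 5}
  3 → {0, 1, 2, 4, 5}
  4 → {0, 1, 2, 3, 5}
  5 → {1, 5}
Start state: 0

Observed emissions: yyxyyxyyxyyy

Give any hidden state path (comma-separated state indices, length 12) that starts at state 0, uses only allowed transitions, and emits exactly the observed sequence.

  t0 'y' -> {0,1,2,3}, take 0 (start)
  t1 'y' -> {0,1,2,3}, take 2 (0->2 ok)
  t2 'x' -> {4,5}, take 4 (2->4 ok)
  t3 'y' -> {0,1,2,3}, take 3 (4->3 ok)
  t4 'y' -> {0,1,2,3}, take 0 (3->0 ok)
  t5 'x' -> {4,5}, take 5 (0->5 ok)
  t6 'y' -> {0,1,2,3}, take 1 (5->1 ok)
  t7 'y' -> {0,1,2,3}, take 0 (1->0 ok)
  t8 'x' -> {4,5}, take 5 (0->5 ok)
  t9 'y' -> {0,1,2,3}, take 1 (5->1 ok)
  t10 'y' -> {0,1,2,3}, take 1 (1->1 ok)
  t11 'y' -> {0,1,2,3}, take 1 (1->1 ok)

0,2,4,3,0,5,1,0,5,1,1,1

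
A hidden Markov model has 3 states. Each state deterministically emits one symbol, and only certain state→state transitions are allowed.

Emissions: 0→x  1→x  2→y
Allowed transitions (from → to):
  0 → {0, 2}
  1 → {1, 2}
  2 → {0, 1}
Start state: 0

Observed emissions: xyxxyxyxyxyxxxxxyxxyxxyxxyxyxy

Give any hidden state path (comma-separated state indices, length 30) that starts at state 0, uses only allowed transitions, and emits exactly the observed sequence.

0,2,0,0,2,1,2,1,2,1,2,0,0,0,0,0,2,0,0,2,1,1,2,0,0,2,1,2,0,2

  pos 0: x in {0,1}, choose 0; start
  pos 1: y in {2}, choose 2; 0->2 ok
  pos 2: x in {0,1}, choose 0; 2->0 ok
  pos 3: x in {0,1}, choose 0; 0->0 ok
  pos 4: y in {2}, choose 2; 0->2 ok
  pos 5: x in {0,1}, choose 1; 2->1 ok
  pos 6: y in {2}, choose 2; 1->2 ok
  pos 7: x in {0,1}, choose 1; 2->1 ok
  pos 8: y in {2}, choose 2; 1->2 ok
  pos 9: x in {0,1}, choose 1; 2->1 ok
  pos 10: y in {2}, choose 2; 1->2 ok
  pos 11: x in {0,1}, choose 0; 2->0 ok
  pos 12: x in {0,1}, choose 0; 0->0 ok
  pos 13: x in {0,1}, choose 0; 0->0 ok
  pos 14: x in {0,1}, choose 0; 0->0 ok
  pos 15: x in {0,1}, choose 0; 0->0 ok
  pos 16: y in {2}, choose 2; 0->2 ok
  pos 17: x in {0,1}, choose 0; 2->0 ok
  pos 18: x in {0,1}, choose 0; 0->0 ok
  pos 19: y in {2}, choose 2; 0->2 ok
  pos 20: x in {0,1}, choose 1; 2->1 ok
  pos 21: x in {0,1}, choose 1; 1->1 ok
  pos 22: y in {2}, choose 2; 1->2 ok
  pos 23: x in {0,1}, choose 0; 2->0 ok
  pos 24: x in {0,1}, choose 0; 0->0 ok
  pos 25: y in {2}, choose 2; 0->2 ok
  pos 26: x in {0,1}, choose 1; 2->1 ok
  pos 27: y in {2}, choose 2; 1->2 ok
  pos 28: x in {0,1}, choose 0; 2->0 ok
  pos 29: y in {2}, choose 2; 0->2 ok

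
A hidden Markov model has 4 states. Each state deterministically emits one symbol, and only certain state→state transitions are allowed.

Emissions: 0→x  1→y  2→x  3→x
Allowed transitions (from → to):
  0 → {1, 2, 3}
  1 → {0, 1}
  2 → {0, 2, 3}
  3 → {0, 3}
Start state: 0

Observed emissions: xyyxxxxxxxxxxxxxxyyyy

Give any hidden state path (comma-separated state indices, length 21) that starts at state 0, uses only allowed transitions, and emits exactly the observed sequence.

0,1,1,0,2,0,3,3,3,3,0,2,2,0,3,3,0,1,1,1,1

  [0] x  {0,2,3}  => 0  start
  [1] y  {1}  => 1  0->1 ok
  [2] y  {1}  => 1  1->1 ok
  [3] x  {0,2,3}  => 0  1->0 ok
  [4] x  {0,2,3}  => 2  0->2 ok
  [5] x  {0,2,3}  => 0  2->0 ok
  [6] x  {0,2,3}  => 3  0->3 ok
  [7] x  {0,2,3}  => 3  3->3 ok
  [8] x  {0,2,3}  => 3  3->3 ok
  [9] x  {0,2,3}  => 3  3->3 ok
  [10] x  {0,2,3}  => 0  3->0 ok
  [11] x  {0,2,3}  => 2  0->2 ok
  [12] x  {0,2,3}  => 2  2->2 ok
  [13] x  {0,2,3}  => 0  2->0 ok
  [14] x  {0,2,3}  => 3  0->3 ok
  [15] x  {0,2,3}  => 3  3->3 ok
  [16] x  {0,2,3}  => 0  3->0 ok
  [17] y  {1}  => 1  0->1 ok
  [18] y  {1}  => 1  1->1 ok
  [19] y  {1}  => 1  1->1 ok
  [20] y  {1}  => 1  1->1 ok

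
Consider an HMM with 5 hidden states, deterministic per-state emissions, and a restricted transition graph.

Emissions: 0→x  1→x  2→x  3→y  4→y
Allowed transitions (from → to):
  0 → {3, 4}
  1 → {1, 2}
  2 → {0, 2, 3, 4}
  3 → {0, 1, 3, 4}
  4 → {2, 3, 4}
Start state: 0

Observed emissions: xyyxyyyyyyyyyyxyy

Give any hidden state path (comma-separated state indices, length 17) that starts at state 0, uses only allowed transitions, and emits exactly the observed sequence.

  0: obs=x cand={0,1,2} pick 0 [start]
  1: obs=y cand={3,4} pick 4 [0->4 ok]
  2: obs=y cand={3,4} pick 4 [4->4 ok]
  3: obs=x cand={0,1,2} pick 2 [4->2 ok]
  4: obs=y cand={3,4} pick 3 [2->3 ok]
  5: obs=y cand={3,4} pick 4 [3->4 ok]
  6: obs=y cand={3,4} pick 4 [4->4 ok]
  7: obs=y cand={3,4} pick 4 [4->4 ok]
  8: obs=y cand={3,4} pick 3 [4->3 ok]
  9: obs=y cand={3,4} pick 3 [3->3 ok]
  10: obs=y cand={3,4} pick 3 [3->3 ok]
  11: obs=y cand={3,4} pick 3 [3->3 ok]
  12: obs=y cand={3,4} pick 4 [3->4 ok]
  13: obs=y cand={3,4} pick 3 [4->3 ok]
  14: obs=x cand={0,1,2} pick 0 [3->0 ok]
  15: obs=y cand={3,4} pick 4 [0->4 ok]
  16: obs=y cand={3,4} pick 4 [4->4 ok]

0,4,4,2,3,4,4,4,3,3,3,3,4,3,0,4,4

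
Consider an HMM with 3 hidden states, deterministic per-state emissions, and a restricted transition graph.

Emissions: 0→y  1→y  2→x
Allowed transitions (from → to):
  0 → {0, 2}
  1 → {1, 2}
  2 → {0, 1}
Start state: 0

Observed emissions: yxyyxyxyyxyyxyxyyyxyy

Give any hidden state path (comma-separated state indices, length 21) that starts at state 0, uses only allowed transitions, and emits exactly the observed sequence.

0,2,0,0,2,1,2,1,1,2,1,1,2,0,2,0,0,0,2,1,1

  0: obs=y cand={0,1} pick 0 [start]
  1: obs=x cand={2} pick 2 [0->2 ok]
  2: obs=y cand={0,1} pick 0 [2->0 ok]
  3: obs=y cand={0,1} pick 0 [0->0 ok]
  4: obs=x cand={2} pick 2 [0->2 ok]
  5: obs=y cand={0,1} pick 1 [2->1 ok]
  6: obs=x cand={2} pick 2 [1->2 ok]
  7: obs=y cand={0,1} pick 1 [2->1 ok]
  8: obs=y cand={0,1} pick 1 [1->1 ok]
  9: obs=x cand={2} pick 2 [1->2 ok]
  10: obs=y cand={0,1} pick 1 [2->1 ok]
  11: obs=y cand={0,1} pick 1 [1->1 ok]
  12: obs=x cand={2} pick 2 [1->2 ok]
  13: obs=y cand={0,1} pick 0 [2->0 ok]
  14: obs=x cand={2} pick 2 [0->2 ok]
  15: obs=y cand={0,1} pick 0 [2->0 ok]
  16: obs=y cand={0,1} pick 0 [0->0 ok]
  17: obs=y cand={0,1} pick 0 [0->0 ok]
  18: obs=x cand={2} pick 2 [0->2 ok]
  19: obs=y cand={0,1} pick 1 [2->1 ok]
  20: obs=y cand={0,1} pick 1 [1->1 ok]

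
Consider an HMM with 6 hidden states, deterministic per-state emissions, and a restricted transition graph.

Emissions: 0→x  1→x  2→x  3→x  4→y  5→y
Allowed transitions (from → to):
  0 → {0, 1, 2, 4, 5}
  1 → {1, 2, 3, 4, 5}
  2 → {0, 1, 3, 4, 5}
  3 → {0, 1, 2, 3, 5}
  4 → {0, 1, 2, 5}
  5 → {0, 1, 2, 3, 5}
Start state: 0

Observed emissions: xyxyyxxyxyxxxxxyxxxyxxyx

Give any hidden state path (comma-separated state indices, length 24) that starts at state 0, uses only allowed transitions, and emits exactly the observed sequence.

  0: obs=x cand={0,1,2,3} pick 0 [start]
  1: obs=y cand={4,5} pick 5 [0->5 ok]
  2: obs=x cand={0,1,2,3} pick 0 [5->0 ok]
  3: obs=y cand={4,5} pick 5 [0->5 ok]
  4: obs=y cand={4,5} pick 5 [5->5 ok]
  5: obs=x cand={0,1,2,3} pick 3 [5->3 ok]
  6: obs=x cand={0,1,2,3} pick 0 [3->0 ok]
  7: obs=y cand={4,5} pick 4 [0->4 ok]
  8: obs=x cand={0,1,2,3} pick 0 [4->0 ok]
  9: obs=y cand={4,5} pick 4 [0->4 ok]
  10: obs=x cand={0,1,2,3} pick 2 [4->2 ok]
  11: obs=x cand={0,1,2,3} pick 3 [2->3 ok]
  12: obs=x cand={0,1,2,3} pick 0 [3->0 ok]
  13: obs=x cand={0,1,2,3} pick 1 [0->1 ok]
  14: obs=x cand={0,1,2,3} pick 1 [1->1 ok]
  15: obs=y cand={4,5} pick 5 [1->5 ok]
  16: obs=x cand={0,1,2,3} pick 2 [5->2 ok]
  17: obs=x cand={0,1,2,3} pick 1 [2->1 ok]
  18: obs=x cand={0,1,2,3} pick 1 [1->1 ok]
  19: obs=y cand={4,5} pick 4 [1->4 ok]
  20: obs=x cand={0,1,2,3} pick 2 [4->2 ok]
  21: obs=x cand={0,1,2,3} pick 1 [2->1 ok]
  22: obs=y cand={4,5} pick 5 [1->5 ok]
  23: obs=x cand={0,1,2,3} pick 2 [5->2 ok]

0,5,0,5,5,3,0,4,0,4,2,3,0,1,1,5,2,1,1,4,2,1,5,2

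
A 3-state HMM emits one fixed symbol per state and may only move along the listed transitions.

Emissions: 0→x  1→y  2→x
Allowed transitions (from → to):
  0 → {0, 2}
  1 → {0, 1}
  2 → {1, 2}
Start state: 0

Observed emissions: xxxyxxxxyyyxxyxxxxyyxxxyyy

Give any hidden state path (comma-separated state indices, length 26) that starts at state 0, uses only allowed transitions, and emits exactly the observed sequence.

  t0 'x' -> {0,2}, take 0 (start)
  t1 'x' -> {0,2}, take 2 (0->2 ok)
  t2 'x' -> {0,2}, take 2 (2->2 ok)
  t3 'y' -> {1}, take 1 (2->1 ok)
  t4 'x' -> {0,2}, take 0 (1->0 ok)
  t5 'x' -> {0,2}, take 0 (0->0 ok)
  t6 'x' -> {0,2}, take 2 (0->2 ok)
  t7 'x' -> {0,2}, take 2 (2->2 ok)
  t8 'y' -> {1}, take 1 (2->1 ok)
  t9 'y' -> {1}, take 1 (1->1 ok)
  t10 'y' -> {1}, take 1 (1->1 ok)
  t11 'x' -> {0,2}, take 0 (1->0 ok)
  t12 'x' -> {0,2}, take 2 (0->2 ok)
  t13 'y' -> {1}, take 1 (2->1 ok)
  t14 'x' -> {0,2}, take 0 (1->0 ok)
  t15 'x' -> {0,2}, take 0 (0->0 ok)
  t16 'x' -> {0,2}, take 0 (0->0 ok)
  t17 'x' -> {0,2}, take 2 (0->2 ok)
  t18 'y' -> {1}, take 1 (2->1 ok)
  t19 'y' -> {1}, take 1 (1->1 ok)
  t20 'x' -> {0,2}, take 0 (1->0 ok)
  t21 'x' -> {0,2}, take 0 (0->0 ok)
  t22 'x' -> {0,2}, take 2 (0->2 ok)
  t23 'y' -> {1}, take 1 (2->1 ok)
  t24 'y' -> {1}, take 1 (1->1 ok)
  t25 'y' -> {1}, take 1 (1->1 ok)

0,2,2,1,0,0,2,2,1,1,1,0,2,1,0,0,0,2,1,1,0,0,2,1,1,1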